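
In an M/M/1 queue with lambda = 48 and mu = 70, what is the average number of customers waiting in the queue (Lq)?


rho = 48/70; Lq = rho^2/(1-rho) = 1.5

1.5


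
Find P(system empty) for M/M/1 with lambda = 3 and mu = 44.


P0 = 1 - rho = 1 - 3/44 = 0.9318

0.9318


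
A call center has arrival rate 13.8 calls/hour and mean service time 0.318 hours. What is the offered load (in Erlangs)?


Offered load a = lambda * E[S] = 13.8 * 0.318 = 4.39 Erlangs

4.39 Erlangs


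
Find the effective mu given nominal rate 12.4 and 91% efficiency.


Effective rate = mu * efficiency = 12.4 * 0.91 = 11.28 per hour

11.28 per hour


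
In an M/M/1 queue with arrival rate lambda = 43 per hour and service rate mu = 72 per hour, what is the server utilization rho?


rho = lambda/mu = 43/72 = 0.5972

0.5972


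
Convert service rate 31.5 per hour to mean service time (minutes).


Mean service time = 60/mu = 60/31.5 = 1.9 minutes

1.9 minutes


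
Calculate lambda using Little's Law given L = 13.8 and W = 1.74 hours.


lambda = L / W = 13.8 / 1.74 = 7.93 per hour

7.93 per hour


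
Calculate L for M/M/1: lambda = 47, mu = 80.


rho = 47/80; L = rho/(1-rho) = 1.42

1.42


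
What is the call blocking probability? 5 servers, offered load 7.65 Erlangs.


B(N,A) = (A^N/N!) / sum(A^k/k!, k=0..N) with N=5, A=7.65 = 0.461

0.461


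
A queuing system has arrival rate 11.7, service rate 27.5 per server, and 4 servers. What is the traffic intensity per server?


rho = lambda / (c * mu) = 11.7 / (4 * 27.5) = 0.1064

0.1064


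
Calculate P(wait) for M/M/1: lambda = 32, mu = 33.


P(wait) = rho = lambda/mu = 32/33 = 0.9697

0.9697


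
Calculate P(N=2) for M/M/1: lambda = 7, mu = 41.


rho = 7/41; P(n) = (1-rho)*rho^n = (1-7/41)*(7/41)^2 = 0.0242

0.0242


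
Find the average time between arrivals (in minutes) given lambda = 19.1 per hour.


Mean interarrival time = 60/lambda = 60/19.1 = 3.14 minutes

3.14 minutes


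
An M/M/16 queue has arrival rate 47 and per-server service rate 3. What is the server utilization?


rho = lambda/(c*mu) = 47/(16*3) = 0.9792

0.9792


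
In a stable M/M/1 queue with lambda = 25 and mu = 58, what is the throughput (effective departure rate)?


For a stable queue (lambda < mu), throughput = lambda = 25 per hour

25 per hour


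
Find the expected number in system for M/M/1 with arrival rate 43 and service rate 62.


rho = 43/62; L = rho/(1-rho) = 2.26

2.26


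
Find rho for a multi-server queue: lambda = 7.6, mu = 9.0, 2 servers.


rho = lambda / (c * mu) = 7.6 / (2 * 9.0) = 0.4222

0.4222


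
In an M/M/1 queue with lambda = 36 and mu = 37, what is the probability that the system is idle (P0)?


P0 = 1 - rho = 1 - 36/37 = 0.027

0.027


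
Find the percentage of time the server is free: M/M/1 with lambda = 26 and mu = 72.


Idle fraction = (1 - rho) * 100 = (1 - 26/72) * 100 = 63.9%

63.9%


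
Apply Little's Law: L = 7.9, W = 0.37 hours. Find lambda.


lambda = L / W = 7.9 / 0.37 = 21.35 per hour

21.35 per hour


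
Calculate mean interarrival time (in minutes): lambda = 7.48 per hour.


Mean interarrival time = 60/lambda = 60/7.48 = 8.02 minutes

8.02 minutes


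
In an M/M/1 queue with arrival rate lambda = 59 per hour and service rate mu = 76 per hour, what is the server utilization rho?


rho = lambda/mu = 59/76 = 0.7763

0.7763


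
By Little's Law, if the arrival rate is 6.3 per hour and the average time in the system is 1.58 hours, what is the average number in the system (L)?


L = lambda * W = 6.3 * 1.58 = 9.95

9.95


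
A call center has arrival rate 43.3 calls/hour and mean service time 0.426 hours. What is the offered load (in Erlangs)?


Offered load a = lambda * E[S] = 43.3 * 0.426 = 18.45 Erlangs

18.45 Erlangs


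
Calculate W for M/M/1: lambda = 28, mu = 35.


W = 1/(mu - lambda) = 1/(35 - 28) = 0.1429 hours

0.1429 hours


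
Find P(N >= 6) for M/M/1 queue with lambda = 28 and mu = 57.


P(N >= 6) = rho^6 = (28/57)^6 = 0.0141

0.0141


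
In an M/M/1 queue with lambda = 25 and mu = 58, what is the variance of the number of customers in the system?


rho = 25/58; Var(N) = rho/(1-rho)^2 = 1.33

1.33


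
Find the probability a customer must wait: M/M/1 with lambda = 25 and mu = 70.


P(wait) = rho = lambda/mu = 25/70 = 0.3571

0.3571


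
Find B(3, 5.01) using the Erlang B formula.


B(N,A) = (A^N/N!) / sum(A^k/k!, k=0..N) with N=3, A=5.01 = 0.5303

0.5303


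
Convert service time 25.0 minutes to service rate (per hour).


mu = 60 / avg_service_time = 60 / 25.0 = 2.4 per hour

2.4 per hour


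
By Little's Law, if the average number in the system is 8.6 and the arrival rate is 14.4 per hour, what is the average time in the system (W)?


W = L / lambda = 8.6 / 14.4 = 0.5972 hours

0.5972 hours


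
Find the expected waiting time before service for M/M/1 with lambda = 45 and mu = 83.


rho = 45/83; Wq = rho/(mu - lambda) = 0.0143 hours

0.0143 hours


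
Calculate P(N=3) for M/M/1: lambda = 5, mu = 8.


rho = 5/8; P(n) = (1-rho)*rho^n = (1-5/8)*(5/8)^3 = 0.0916

0.0916


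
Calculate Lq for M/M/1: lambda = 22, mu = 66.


rho = 22/66; Lq = rho^2/(1-rho) = 0.17

0.17


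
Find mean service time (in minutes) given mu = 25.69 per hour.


Mean service time = 60/mu = 60/25.69 = 2.34 minutes

2.34 minutes


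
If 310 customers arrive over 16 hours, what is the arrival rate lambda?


lambda = total arrivals / time = 310 / 16 = 19.38 per hour

19.38 per hour


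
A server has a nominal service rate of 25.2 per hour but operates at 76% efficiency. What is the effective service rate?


Effective rate = mu * efficiency = 25.2 * 0.76 = 19.15 per hour

19.15 per hour


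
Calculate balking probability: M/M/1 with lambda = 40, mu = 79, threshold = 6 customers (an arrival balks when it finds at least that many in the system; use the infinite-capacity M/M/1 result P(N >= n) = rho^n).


P(N >= 6) = rho^6 = (40/79)^6 = 0.0168

0.0168


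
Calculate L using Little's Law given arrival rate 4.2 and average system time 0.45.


L = lambda * W = 4.2 * 0.45 = 1.89

1.89


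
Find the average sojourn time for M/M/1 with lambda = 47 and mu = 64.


W = 1/(mu - lambda) = 1/(64 - 47) = 0.0588 hours

0.0588 hours


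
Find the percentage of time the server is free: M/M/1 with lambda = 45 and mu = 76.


Idle fraction = (1 - rho) * 100 = (1 - 45/76) * 100 = 40.8%

40.8%


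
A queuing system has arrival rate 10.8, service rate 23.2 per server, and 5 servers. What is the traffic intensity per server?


rho = lambda / (c * mu) = 10.8 / (5 * 23.2) = 0.0931

0.0931


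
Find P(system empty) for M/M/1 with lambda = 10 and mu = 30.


P0 = 1 - rho = 1 - 10/30 = 0.6667

0.6667


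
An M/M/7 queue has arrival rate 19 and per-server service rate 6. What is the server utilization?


rho = lambda/(c*mu) = 19/(7*6) = 0.4524

0.4524


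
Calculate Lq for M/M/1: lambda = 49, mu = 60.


rho = 49/60; Lq = rho^2/(1-rho) = 3.64

3.64


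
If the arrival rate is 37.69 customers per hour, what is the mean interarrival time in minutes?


Mean interarrival time = 60/lambda = 60/37.69 = 1.59 minutes

1.59 minutes


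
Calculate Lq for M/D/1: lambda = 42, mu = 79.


M/D/1: Lq = rho^2 / (2*(1-rho)) where rho = 42/79; Lq = 0.3

0.3


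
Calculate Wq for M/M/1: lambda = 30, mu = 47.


rho = 30/47; Wq = rho/(mu - lambda) = 0.0375 hours

0.0375 hours


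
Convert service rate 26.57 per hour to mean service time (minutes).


Mean service time = 60/mu = 60/26.57 = 2.26 minutes

2.26 minutes


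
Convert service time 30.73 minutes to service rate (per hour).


mu = 60 / avg_service_time = 60 / 30.73 = 1.95 per hour

1.95 per hour


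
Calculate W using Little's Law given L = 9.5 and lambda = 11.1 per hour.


W = L / lambda = 9.5 / 11.1 = 0.8559 hours

0.8559 hours


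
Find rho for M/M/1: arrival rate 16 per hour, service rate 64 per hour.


rho = lambda/mu = 16/64 = 0.25

0.25


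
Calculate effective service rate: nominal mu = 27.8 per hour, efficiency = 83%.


Effective rate = mu * efficiency = 27.8 * 0.83 = 23.07 per hour

23.07 per hour


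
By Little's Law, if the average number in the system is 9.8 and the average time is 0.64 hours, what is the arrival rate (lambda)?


lambda = L / W = 9.8 / 0.64 = 15.31 per hour

15.31 per hour


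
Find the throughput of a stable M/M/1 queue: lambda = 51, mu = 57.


For a stable queue (lambda < mu), throughput = lambda = 51 per hour

51 per hour


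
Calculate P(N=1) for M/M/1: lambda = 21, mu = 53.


rho = 21/53; P(n) = (1-rho)*rho^n = (1-21/53)*(21/53)^1 = 0.2392

0.2392


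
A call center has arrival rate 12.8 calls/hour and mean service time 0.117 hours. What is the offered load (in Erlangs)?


Offered load a = lambda * E[S] = 12.8 * 0.117 = 1.5 Erlangs

1.5 Erlangs


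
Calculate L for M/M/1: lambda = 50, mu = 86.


rho = 50/86; L = rho/(1-rho) = 1.39

1.39


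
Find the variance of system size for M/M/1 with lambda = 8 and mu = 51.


rho = 8/51; Var(N) = rho/(1-rho)^2 = 0.22

0.22


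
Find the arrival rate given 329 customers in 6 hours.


lambda = total arrivals / time = 329 / 6 = 54.83 per hour

54.83 per hour


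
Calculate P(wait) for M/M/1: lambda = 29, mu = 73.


P(wait) = rho = lambda/mu = 29/73 = 0.3973

0.3973


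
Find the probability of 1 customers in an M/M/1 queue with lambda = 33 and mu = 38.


rho = 33/38; P(n) = (1-rho)*rho^n = (1-33/38)*(33/38)^1 = 0.1143

0.1143


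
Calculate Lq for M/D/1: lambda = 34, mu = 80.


M/D/1: Lq = rho^2 / (2*(1-rho)) where rho = 34/80; Lq = 0.16

0.16


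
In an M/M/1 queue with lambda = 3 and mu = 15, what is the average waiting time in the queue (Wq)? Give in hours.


rho = 3/15; Wq = rho/(mu - lambda) = 0.0167 hours

0.0167 hours


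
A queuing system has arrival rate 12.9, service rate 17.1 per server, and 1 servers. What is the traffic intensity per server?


rho = lambda / (c * mu) = 12.9 / (1 * 17.1) = 0.7544

0.7544


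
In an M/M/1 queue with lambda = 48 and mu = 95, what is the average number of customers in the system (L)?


rho = 48/95; L = rho/(1-rho) = 1.02

1.02


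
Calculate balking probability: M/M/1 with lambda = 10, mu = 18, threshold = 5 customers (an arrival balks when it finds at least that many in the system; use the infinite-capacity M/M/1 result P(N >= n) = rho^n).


P(N >= 5) = rho^5 = (10/18)^5 = 0.0529

0.0529


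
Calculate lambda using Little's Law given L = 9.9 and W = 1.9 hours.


lambda = L / W = 9.9 / 1.9 = 5.21 per hour

5.21 per hour


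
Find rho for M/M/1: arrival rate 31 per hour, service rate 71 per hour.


rho = lambda/mu = 31/71 = 0.4366

0.4366


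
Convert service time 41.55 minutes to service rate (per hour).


mu = 60 / avg_service_time = 60 / 41.55 = 1.44 per hour

1.44 per hour


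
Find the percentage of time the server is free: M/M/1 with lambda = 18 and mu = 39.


Idle fraction = (1 - rho) * 100 = (1 - 18/39) * 100 = 53.8%

53.8%


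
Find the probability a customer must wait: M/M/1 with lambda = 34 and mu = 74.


P(wait) = rho = lambda/mu = 34/74 = 0.4595

0.4595


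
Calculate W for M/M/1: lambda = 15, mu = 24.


W = 1/(mu - lambda) = 1/(24 - 15) = 0.1111 hours

0.1111 hours


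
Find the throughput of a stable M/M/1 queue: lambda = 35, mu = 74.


For a stable queue (lambda < mu), throughput = lambda = 35 per hour

35 per hour


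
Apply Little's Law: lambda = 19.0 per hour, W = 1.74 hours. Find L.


L = lambda * W = 19.0 * 1.74 = 33.06

33.06


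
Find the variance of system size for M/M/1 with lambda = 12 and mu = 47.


rho = 12/47; Var(N) = rho/(1-rho)^2 = 0.46

0.46


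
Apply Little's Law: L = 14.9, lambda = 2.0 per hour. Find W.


W = L / lambda = 14.9 / 2.0 = 7.45 hours

7.45 hours


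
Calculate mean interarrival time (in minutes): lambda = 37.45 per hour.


Mean interarrival time = 60/lambda = 60/37.45 = 1.6 minutes

1.6 minutes


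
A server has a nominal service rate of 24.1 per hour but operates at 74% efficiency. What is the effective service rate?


Effective rate = mu * efficiency = 24.1 * 0.74 = 17.83 per hour

17.83 per hour


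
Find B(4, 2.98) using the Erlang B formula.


B(N,A) = (A^N/N!) / sum(A^k/k!, k=0..N) with N=4, A=2.98 = 0.2039

0.2039


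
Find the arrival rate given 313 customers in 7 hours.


lambda = total arrivals / time = 313 / 7 = 44.71 per hour

44.71 per hour


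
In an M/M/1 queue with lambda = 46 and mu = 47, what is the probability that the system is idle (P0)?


P0 = 1 - rho = 1 - 46/47 = 0.0213

0.0213


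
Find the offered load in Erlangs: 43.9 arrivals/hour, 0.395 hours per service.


Offered load a = lambda * E[S] = 43.9 * 0.395 = 17.34 Erlangs

17.34 Erlangs


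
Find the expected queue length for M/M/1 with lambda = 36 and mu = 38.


rho = 36/38; Lq = rho^2/(1-rho) = 17.05

17.05


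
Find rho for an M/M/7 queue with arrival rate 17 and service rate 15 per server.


rho = lambda/(c*mu) = 17/(7*15) = 0.1619

0.1619


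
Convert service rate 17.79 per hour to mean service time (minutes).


Mean service time = 60/mu = 60/17.79 = 3.37 minutes

3.37 minutes


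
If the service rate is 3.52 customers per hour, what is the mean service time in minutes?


Mean service time = 60/mu = 60/3.52 = 17.05 minutes

17.05 minutes


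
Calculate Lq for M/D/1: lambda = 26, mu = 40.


M/D/1: Lq = rho^2 / (2*(1-rho)) where rho = 26/40; Lq = 0.6

0.6


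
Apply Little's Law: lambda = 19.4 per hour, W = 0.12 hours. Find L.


L = lambda * W = 19.4 * 0.12 = 2.33

2.33


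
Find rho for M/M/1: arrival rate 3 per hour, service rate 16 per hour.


rho = lambda/mu = 3/16 = 0.1875

0.1875


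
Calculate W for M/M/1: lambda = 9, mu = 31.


W = 1/(mu - lambda) = 1/(31 - 9) = 0.0455 hours

0.0455 hours


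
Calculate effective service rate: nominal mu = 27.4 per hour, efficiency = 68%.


Effective rate = mu * efficiency = 27.4 * 0.68 = 18.63 per hour

18.63 per hour


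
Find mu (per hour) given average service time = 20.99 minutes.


mu = 60 / avg_service_time = 60 / 20.99 = 2.86 per hour

2.86 per hour


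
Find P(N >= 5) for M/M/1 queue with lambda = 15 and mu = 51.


P(N >= 5) = rho^5 = (15/51)^5 = 0.0022

0.0022


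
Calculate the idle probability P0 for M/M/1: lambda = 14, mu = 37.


P0 = 1 - rho = 1 - 14/37 = 0.6216

0.6216


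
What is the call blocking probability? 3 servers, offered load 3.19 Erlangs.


B(N,A) = (A^N/N!) / sum(A^k/k!, k=0..N) with N=3, A=3.19 = 0.3683

0.3683


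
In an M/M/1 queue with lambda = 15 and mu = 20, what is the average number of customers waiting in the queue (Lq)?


rho = 15/20; Lq = rho^2/(1-rho) = 2.25

2.25


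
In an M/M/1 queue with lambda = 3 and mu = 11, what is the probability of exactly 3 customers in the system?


rho = 3/11; P(n) = (1-rho)*rho^n = (1-3/11)*(3/11)^3 = 0.0148

0.0148


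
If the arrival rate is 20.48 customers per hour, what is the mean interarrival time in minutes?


Mean interarrival time = 60/lambda = 60/20.48 = 2.93 minutes

2.93 minutes


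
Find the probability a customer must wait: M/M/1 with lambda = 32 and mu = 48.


P(wait) = rho = lambda/mu = 32/48 = 0.6667

0.6667


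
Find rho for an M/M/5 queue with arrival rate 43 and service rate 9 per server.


rho = lambda/(c*mu) = 43/(5*9) = 0.9556

0.9556


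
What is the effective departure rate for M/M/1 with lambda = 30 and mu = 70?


For a stable queue (lambda < mu), throughput = lambda = 30 per hour

30 per hour


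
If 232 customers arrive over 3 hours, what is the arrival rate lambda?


lambda = total arrivals / time = 232 / 3 = 77.33 per hour

77.33 per hour


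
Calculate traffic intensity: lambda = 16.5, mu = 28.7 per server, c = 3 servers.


rho = lambda / (c * mu) = 16.5 / (3 * 28.7) = 0.1916

0.1916


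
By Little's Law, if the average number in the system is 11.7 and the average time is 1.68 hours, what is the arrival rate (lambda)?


lambda = L / W = 11.7 / 1.68 = 6.96 per hour

6.96 per hour


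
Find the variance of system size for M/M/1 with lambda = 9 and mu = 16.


rho = 9/16; Var(N) = rho/(1-rho)^2 = 2.94

2.94


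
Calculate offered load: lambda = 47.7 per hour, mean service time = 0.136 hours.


Offered load a = lambda * E[S] = 47.7 * 0.136 = 6.49 Erlangs

6.49 Erlangs


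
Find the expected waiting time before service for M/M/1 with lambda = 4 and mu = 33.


rho = 4/33; Wq = rho/(mu - lambda) = 0.0042 hours

0.0042 hours


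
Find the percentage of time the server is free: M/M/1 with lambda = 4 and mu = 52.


Idle fraction = (1 - rho) * 100 = (1 - 4/52) * 100 = 92.3%

92.3%


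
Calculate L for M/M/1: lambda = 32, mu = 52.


rho = 32/52; L = rho/(1-rho) = 1.6

1.6


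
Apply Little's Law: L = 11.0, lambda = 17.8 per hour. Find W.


W = L / lambda = 11.0 / 17.8 = 0.618 hours

0.618 hours


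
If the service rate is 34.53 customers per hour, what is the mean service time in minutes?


Mean service time = 60/mu = 60/34.53 = 1.74 minutes

1.74 minutes


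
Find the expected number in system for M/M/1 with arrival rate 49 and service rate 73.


rho = 49/73; L = rho/(1-rho) = 2.04

2.04


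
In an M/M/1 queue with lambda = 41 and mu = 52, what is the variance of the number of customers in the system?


rho = 41/52; Var(N) = rho/(1-rho)^2 = 17.62

17.62


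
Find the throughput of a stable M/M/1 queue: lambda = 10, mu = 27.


For a stable queue (lambda < mu), throughput = lambda = 10 per hour

10 per hour


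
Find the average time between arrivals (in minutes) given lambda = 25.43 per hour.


Mean interarrival time = 60/lambda = 60/25.43 = 2.36 minutes

2.36 minutes


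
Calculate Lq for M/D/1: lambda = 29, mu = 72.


M/D/1: Lq = rho^2 / (2*(1-rho)) where rho = 29/72; Lq = 0.14

0.14


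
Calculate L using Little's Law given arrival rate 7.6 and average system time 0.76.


L = lambda * W = 7.6 * 0.76 = 5.78

5.78


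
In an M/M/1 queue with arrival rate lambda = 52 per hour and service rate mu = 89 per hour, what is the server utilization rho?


rho = lambda/mu = 52/89 = 0.5843

0.5843


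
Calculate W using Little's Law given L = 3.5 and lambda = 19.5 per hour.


W = L / lambda = 3.5 / 19.5 = 0.1795 hours

0.1795 hours


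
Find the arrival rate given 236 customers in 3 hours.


lambda = total arrivals / time = 236 / 3 = 78.67 per hour

78.67 per hour


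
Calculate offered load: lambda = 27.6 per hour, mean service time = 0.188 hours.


Offered load a = lambda * E[S] = 27.6 * 0.188 = 5.19 Erlangs

5.19 Erlangs


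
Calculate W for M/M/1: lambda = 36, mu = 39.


W = 1/(mu - lambda) = 1/(39 - 36) = 0.3333 hours

0.3333 hours


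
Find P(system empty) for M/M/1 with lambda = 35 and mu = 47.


P0 = 1 - rho = 1 - 35/47 = 0.2553

0.2553


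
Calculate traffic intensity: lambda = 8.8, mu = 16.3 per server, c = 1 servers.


rho = lambda / (c * mu) = 8.8 / (1 * 16.3) = 0.5399

0.5399


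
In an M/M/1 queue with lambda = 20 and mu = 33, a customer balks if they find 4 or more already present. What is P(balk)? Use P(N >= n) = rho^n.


P(N >= 4) = rho^4 = (20/33)^4 = 0.1349

0.1349


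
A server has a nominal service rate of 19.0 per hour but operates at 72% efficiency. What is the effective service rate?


Effective rate = mu * efficiency = 19.0 * 0.72 = 13.68 per hour

13.68 per hour


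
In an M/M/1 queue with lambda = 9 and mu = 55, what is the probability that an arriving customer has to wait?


P(wait) = rho = lambda/mu = 9/55 = 0.1636

0.1636


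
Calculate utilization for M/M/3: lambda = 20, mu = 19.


rho = lambda/(c*mu) = 20/(3*19) = 0.3509

0.3509


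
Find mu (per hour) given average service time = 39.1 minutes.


mu = 60 / avg_service_time = 60 / 39.1 = 1.53 per hour

1.53 per hour


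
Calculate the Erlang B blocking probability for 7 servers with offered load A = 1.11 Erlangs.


B(N,A) = (A^N/N!) / sum(A^k/k!, k=0..N) with N=7, A=1.11 = 0.0001

0.0001


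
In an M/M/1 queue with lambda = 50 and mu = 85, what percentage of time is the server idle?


Idle fraction = (1 - rho) * 100 = (1 - 50/85) * 100 = 41.2%

41.2%


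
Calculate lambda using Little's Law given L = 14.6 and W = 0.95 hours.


lambda = L / W = 14.6 / 0.95 = 15.37 per hour

15.37 per hour


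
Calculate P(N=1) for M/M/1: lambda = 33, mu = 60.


rho = 33/60; P(n) = (1-rho)*rho^n = (1-33/60)*(33/60)^1 = 0.2475

0.2475


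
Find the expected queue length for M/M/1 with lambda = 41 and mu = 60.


rho = 41/60; Lq = rho^2/(1-rho) = 1.47

1.47


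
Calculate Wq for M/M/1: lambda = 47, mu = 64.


rho = 47/64; Wq = rho/(mu - lambda) = 0.0432 hours

0.0432 hours


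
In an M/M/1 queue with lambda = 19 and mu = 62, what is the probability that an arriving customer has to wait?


P(wait) = rho = lambda/mu = 19/62 = 0.3065

0.3065


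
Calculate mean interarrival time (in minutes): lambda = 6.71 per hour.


Mean interarrival time = 60/lambda = 60/6.71 = 8.94 minutes

8.94 minutes


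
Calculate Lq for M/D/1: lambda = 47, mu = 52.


M/D/1: Lq = rho^2 / (2*(1-rho)) where rho = 47/52; Lq = 4.25

4.25


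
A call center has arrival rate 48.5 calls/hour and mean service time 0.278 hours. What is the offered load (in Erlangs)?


Offered load a = lambda * E[S] = 48.5 * 0.278 = 13.48 Erlangs

13.48 Erlangs


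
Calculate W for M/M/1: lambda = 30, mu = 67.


W = 1/(mu - lambda) = 1/(67 - 30) = 0.027 hours

0.027 hours


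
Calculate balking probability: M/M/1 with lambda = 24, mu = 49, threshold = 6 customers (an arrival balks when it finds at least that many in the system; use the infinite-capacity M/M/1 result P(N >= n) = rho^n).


P(N >= 6) = rho^6 = (24/49)^6 = 0.0138

0.0138


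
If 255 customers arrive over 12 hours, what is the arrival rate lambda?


lambda = total arrivals / time = 255 / 12 = 21.25 per hour

21.25 per hour


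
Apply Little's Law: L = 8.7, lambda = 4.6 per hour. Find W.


W = L / lambda = 8.7 / 4.6 = 1.8913 hours

1.8913 hours


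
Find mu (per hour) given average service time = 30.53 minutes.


mu = 60 / avg_service_time = 60 / 30.53 = 1.97 per hour

1.97 per hour


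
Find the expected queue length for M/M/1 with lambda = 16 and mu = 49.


rho = 16/49; Lq = rho^2/(1-rho) = 0.16

0.16


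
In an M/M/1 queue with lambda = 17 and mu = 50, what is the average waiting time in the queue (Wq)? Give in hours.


rho = 17/50; Wq = rho/(mu - lambda) = 0.0103 hours

0.0103 hours


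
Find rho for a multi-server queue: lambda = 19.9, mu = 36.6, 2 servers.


rho = lambda / (c * mu) = 19.9 / (2 * 36.6) = 0.2719

0.2719


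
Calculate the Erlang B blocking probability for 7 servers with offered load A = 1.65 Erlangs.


B(N,A) = (A^N/N!) / sum(A^k/k!, k=0..N) with N=7, A=1.65 = 0.0013

0.0013


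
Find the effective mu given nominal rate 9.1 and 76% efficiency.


Effective rate = mu * efficiency = 9.1 * 0.76 = 6.92 per hour

6.92 per hour


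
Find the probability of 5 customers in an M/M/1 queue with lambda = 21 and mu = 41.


rho = 21/41; P(n) = (1-rho)*rho^n = (1-21/41)*(21/41)^5 = 0.0172

0.0172


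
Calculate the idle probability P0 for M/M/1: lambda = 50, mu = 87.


P0 = 1 - rho = 1 - 50/87 = 0.4253

0.4253


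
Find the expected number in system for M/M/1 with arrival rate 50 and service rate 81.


rho = 50/81; L = rho/(1-rho) = 1.61

1.61


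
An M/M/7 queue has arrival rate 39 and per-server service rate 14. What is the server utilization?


rho = lambda/(c*mu) = 39/(7*14) = 0.398

0.398


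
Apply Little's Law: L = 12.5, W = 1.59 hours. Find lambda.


lambda = L / W = 12.5 / 1.59 = 7.86 per hour

7.86 per hour


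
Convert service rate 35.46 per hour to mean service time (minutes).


Mean service time = 60/mu = 60/35.46 = 1.69 minutes

1.69 minutes


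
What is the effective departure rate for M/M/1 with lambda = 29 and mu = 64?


For a stable queue (lambda < mu), throughput = lambda = 29 per hour

29 per hour


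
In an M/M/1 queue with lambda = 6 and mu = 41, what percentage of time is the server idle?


Idle fraction = (1 - rho) * 100 = (1 - 6/41) * 100 = 85.4%

85.4%


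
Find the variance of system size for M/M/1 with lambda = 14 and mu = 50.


rho = 14/50; Var(N) = rho/(1-rho)^2 = 0.54

0.54


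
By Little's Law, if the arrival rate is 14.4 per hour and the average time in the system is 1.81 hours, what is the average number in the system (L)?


L = lambda * W = 14.4 * 1.81 = 26.06

26.06


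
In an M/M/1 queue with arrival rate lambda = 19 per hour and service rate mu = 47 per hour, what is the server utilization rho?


rho = lambda/mu = 19/47 = 0.4043

0.4043


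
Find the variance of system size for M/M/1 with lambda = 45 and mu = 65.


rho = 45/65; Var(N) = rho/(1-rho)^2 = 7.31

7.31


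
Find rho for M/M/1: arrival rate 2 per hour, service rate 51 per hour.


rho = lambda/mu = 2/51 = 0.0392

0.0392


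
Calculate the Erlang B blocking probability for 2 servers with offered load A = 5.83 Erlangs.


B(N,A) = (A^N/N!) / sum(A^k/k!, k=0..N) with N=2, A=5.83 = 0.7133

0.7133


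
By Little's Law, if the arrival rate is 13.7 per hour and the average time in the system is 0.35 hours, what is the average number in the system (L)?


L = lambda * W = 13.7 * 0.35 = 4.8

4.8


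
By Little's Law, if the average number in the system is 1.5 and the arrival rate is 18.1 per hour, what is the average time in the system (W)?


W = L / lambda = 1.5 / 18.1 = 0.0829 hours

0.0829 hours


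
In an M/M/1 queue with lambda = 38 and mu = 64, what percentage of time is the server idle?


Idle fraction = (1 - rho) * 100 = (1 - 38/64) * 100 = 40.6%

40.6%


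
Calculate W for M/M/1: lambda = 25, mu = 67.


W = 1/(mu - lambda) = 1/(67 - 25) = 0.0238 hours

0.0238 hours


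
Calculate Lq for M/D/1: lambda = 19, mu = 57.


M/D/1: Lq = rho^2 / (2*(1-rho)) where rho = 19/57; Lq = 0.08

0.08


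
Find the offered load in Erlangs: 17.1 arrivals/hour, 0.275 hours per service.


Offered load a = lambda * E[S] = 17.1 * 0.275 = 4.7 Erlangs

4.7 Erlangs


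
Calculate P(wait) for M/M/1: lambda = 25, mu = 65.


P(wait) = rho = lambda/mu = 25/65 = 0.3846

0.3846


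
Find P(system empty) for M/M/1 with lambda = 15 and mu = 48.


P0 = 1 - rho = 1 - 15/48 = 0.6875

0.6875


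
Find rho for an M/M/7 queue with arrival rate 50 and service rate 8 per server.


rho = lambda/(c*mu) = 50/(7*8) = 0.8929

0.8929


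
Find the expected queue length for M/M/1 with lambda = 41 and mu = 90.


rho = 41/90; Lq = rho^2/(1-rho) = 0.38

0.38


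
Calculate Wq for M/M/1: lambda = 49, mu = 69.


rho = 49/69; Wq = rho/(mu - lambda) = 0.0355 hours

0.0355 hours


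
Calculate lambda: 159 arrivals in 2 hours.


lambda = total arrivals / time = 159 / 2 = 79.5 per hour

79.5 per hour


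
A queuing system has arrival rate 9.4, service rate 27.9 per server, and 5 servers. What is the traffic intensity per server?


rho = lambda / (c * mu) = 9.4 / (5 * 27.9) = 0.0674

0.0674


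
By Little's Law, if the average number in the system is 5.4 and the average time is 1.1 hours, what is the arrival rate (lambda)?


lambda = L / W = 5.4 / 1.1 = 4.91 per hour

4.91 per hour


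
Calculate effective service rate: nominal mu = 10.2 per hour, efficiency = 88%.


Effective rate = mu * efficiency = 10.2 * 0.88 = 8.98 per hour

8.98 per hour


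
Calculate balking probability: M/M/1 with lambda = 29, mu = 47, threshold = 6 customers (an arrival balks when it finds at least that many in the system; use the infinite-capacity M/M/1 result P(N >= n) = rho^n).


P(N >= 6) = rho^6 = (29/47)^6 = 0.0552

0.0552


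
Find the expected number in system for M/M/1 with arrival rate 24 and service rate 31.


rho = 24/31; L = rho/(1-rho) = 3.43

3.43


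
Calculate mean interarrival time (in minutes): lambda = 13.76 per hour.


Mean interarrival time = 60/lambda = 60/13.76 = 4.36 minutes

4.36 minutes


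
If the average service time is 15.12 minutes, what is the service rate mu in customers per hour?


mu = 60 / avg_service_time = 60 / 15.12 = 3.97 per hour

3.97 per hour


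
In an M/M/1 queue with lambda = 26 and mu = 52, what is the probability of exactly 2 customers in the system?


rho = 26/52; P(n) = (1-rho)*rho^n = (1-26/52)*(26/52)^2 = 0.125

0.125


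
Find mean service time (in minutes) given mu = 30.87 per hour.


Mean service time = 60/mu = 60/30.87 = 1.94 minutes

1.94 minutes


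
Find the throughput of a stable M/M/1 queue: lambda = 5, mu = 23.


For a stable queue (lambda < mu), throughput = lambda = 5 per hour

5 per hour


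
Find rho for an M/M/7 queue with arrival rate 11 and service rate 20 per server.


rho = lambda/(c*mu) = 11/(7*20) = 0.0786

0.0786


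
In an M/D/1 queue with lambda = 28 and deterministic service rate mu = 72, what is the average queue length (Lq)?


M/D/1: Lq = rho^2 / (2*(1-rho)) where rho = 28/72; Lq = 0.12

0.12


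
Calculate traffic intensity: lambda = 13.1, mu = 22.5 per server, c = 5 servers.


rho = lambda / (c * mu) = 13.1 / (5 * 22.5) = 0.1164

0.1164


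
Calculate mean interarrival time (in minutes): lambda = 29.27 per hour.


Mean interarrival time = 60/lambda = 60/29.27 = 2.05 minutes

2.05 minutes


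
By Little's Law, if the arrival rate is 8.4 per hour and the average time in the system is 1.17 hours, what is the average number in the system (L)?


L = lambda * W = 8.4 * 1.17 = 9.83

9.83


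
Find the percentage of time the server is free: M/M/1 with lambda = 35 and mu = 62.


Idle fraction = (1 - rho) * 100 = (1 - 35/62) * 100 = 43.5%

43.5%


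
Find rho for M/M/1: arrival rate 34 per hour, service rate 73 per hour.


rho = lambda/mu = 34/73 = 0.4658

0.4658


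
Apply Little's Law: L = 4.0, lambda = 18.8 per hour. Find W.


W = L / lambda = 4.0 / 18.8 = 0.2128 hours

0.2128 hours


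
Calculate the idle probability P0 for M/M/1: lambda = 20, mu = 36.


P0 = 1 - rho = 1 - 20/36 = 0.4444

0.4444


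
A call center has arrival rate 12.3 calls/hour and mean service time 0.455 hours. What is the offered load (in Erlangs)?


Offered load a = lambda * E[S] = 12.3 * 0.455 = 5.6 Erlangs

5.6 Erlangs


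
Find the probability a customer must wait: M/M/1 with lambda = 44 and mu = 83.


P(wait) = rho = lambda/mu = 44/83 = 0.5301

0.5301


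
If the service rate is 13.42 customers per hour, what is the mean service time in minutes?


Mean service time = 60/mu = 60/13.42 = 4.47 minutes

4.47 minutes


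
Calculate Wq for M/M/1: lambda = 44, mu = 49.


rho = 44/49; Wq = rho/(mu - lambda) = 0.1796 hours

0.1796 hours


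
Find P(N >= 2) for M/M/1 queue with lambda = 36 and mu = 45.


P(N >= 2) = rho^2 = (36/45)^2 = 0.64

0.64


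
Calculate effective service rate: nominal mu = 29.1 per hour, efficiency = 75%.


Effective rate = mu * efficiency = 29.1 * 0.75 = 21.83 per hour

21.83 per hour


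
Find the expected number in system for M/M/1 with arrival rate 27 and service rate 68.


rho = 27/68; L = rho/(1-rho) = 0.66

0.66


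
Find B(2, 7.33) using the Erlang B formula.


B(N,A) = (A^N/N!) / sum(A^k/k!, k=0..N) with N=2, A=7.33 = 0.7633

0.7633


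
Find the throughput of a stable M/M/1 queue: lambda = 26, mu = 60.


For a stable queue (lambda < mu), throughput = lambda = 26 per hour

26 per hour


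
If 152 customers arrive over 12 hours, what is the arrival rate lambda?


lambda = total arrivals / time = 152 / 12 = 12.67 per hour

12.67 per hour


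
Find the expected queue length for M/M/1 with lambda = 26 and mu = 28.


rho = 26/28; Lq = rho^2/(1-rho) = 12.07

12.07


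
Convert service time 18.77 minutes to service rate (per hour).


mu = 60 / avg_service_time = 60 / 18.77 = 3.2 per hour

3.2 per hour


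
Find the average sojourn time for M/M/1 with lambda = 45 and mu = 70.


W = 1/(mu - lambda) = 1/(70 - 45) = 0.04 hours

0.04 hours


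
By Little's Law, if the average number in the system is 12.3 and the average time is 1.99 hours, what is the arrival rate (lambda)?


lambda = L / W = 12.3 / 1.99 = 6.18 per hour

6.18 per hour


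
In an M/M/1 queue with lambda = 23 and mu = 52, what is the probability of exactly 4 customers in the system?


rho = 23/52; P(n) = (1-rho)*rho^n = (1-23/52)*(23/52)^4 = 0.0213

0.0213


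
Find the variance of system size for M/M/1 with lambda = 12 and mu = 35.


rho = 12/35; Var(N) = rho/(1-rho)^2 = 0.79

0.79


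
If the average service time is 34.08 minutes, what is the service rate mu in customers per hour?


mu = 60 / avg_service_time = 60 / 34.08 = 1.76 per hour

1.76 per hour


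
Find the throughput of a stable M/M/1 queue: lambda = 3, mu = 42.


For a stable queue (lambda < mu), throughput = lambda = 3 per hour

3 per hour


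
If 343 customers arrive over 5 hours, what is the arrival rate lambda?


lambda = total arrivals / time = 343 / 5 = 68.6 per hour

68.6 per hour


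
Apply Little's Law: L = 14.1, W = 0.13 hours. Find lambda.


lambda = L / W = 14.1 / 0.13 = 108.46 per hour

108.46 per hour


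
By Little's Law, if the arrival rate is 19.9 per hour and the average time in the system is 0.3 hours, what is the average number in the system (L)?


L = lambda * W = 19.9 * 0.3 = 5.97

5.97


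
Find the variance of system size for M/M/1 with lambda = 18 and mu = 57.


rho = 18/57; Var(N) = rho/(1-rho)^2 = 0.67

0.67


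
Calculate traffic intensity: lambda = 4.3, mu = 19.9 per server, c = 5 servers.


rho = lambda / (c * mu) = 4.3 / (5 * 19.9) = 0.0432

0.0432


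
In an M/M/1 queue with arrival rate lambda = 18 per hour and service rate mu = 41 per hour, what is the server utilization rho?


rho = lambda/mu = 18/41 = 0.439

0.439


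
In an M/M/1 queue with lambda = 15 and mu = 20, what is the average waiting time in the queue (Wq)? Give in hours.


rho = 15/20; Wq = rho/(mu - lambda) = 0.15 hours

0.15 hours


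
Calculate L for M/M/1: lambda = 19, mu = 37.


rho = 19/37; L = rho/(1-rho) = 1.06

1.06


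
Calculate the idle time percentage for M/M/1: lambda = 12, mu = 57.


Idle fraction = (1 - rho) * 100 = (1 - 12/57) * 100 = 78.9%

78.9%


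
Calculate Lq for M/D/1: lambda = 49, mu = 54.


M/D/1: Lq = rho^2 / (2*(1-rho)) where rho = 49/54; Lq = 4.45

4.45


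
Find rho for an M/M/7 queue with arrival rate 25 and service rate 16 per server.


rho = lambda/(c*mu) = 25/(7*16) = 0.2232

0.2232


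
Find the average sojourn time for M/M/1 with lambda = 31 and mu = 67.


W = 1/(mu - lambda) = 1/(67 - 31) = 0.0278 hours

0.0278 hours


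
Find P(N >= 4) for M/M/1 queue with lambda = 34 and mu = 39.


P(N >= 4) = rho^4 = (34/39)^4 = 0.5776

0.5776


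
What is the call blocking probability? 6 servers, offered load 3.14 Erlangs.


B(N,A) = (A^N/N!) / sum(A^k/k!, k=0..N) with N=6, A=3.14 = 0.0601

0.0601


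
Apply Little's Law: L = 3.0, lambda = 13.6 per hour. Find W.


W = L / lambda = 3.0 / 13.6 = 0.2206 hours

0.2206 hours


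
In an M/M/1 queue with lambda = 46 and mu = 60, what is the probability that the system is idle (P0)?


P0 = 1 - rho = 1 - 46/60 = 0.2333

0.2333


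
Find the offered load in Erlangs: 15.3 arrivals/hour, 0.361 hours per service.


Offered load a = lambda * E[S] = 15.3 * 0.361 = 5.52 Erlangs

5.52 Erlangs


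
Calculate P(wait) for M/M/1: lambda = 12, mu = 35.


P(wait) = rho = lambda/mu = 12/35 = 0.3429

0.3429


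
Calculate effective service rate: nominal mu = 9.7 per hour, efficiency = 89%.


Effective rate = mu * efficiency = 9.7 * 0.89 = 8.63 per hour

8.63 per hour


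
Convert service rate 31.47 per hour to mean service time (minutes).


Mean service time = 60/mu = 60/31.47 = 1.91 minutes

1.91 minutes


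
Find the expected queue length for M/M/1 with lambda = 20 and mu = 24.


rho = 20/24; Lq = rho^2/(1-rho) = 4.17

4.17


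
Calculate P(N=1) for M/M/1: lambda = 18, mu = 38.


rho = 18/38; P(n) = (1-rho)*rho^n = (1-18/38)*(18/38)^1 = 0.2493

0.2493


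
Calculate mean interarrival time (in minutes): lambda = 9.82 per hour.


Mean interarrival time = 60/lambda = 60/9.82 = 6.11 minutes

6.11 minutes


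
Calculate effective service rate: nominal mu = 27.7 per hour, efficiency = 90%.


Effective rate = mu * efficiency = 27.7 * 0.9 = 24.93 per hour

24.93 per hour


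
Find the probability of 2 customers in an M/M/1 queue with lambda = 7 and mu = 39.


rho = 7/39; P(n) = (1-rho)*rho^n = (1-7/39)*(7/39)^2 = 0.0264

0.0264


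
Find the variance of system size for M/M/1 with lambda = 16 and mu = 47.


rho = 16/47; Var(N) = rho/(1-rho)^2 = 0.78

0.78


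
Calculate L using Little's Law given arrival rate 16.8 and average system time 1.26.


L = lambda * W = 16.8 * 1.26 = 21.17

21.17


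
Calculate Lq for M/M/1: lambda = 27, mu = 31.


rho = 27/31; Lq = rho^2/(1-rho) = 5.88

5.88


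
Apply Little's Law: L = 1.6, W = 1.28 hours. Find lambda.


lambda = L / W = 1.6 / 1.28 = 1.25 per hour

1.25 per hour


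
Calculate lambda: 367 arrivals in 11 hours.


lambda = total arrivals / time = 367 / 11 = 33.36 per hour

33.36 per hour


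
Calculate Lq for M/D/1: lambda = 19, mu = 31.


M/D/1: Lq = rho^2 / (2*(1-rho)) where rho = 19/31; Lq = 0.49

0.49


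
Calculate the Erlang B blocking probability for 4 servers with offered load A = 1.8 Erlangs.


B(N,A) = (A^N/N!) / sum(A^k/k!, k=0..N) with N=4, A=1.8 = 0.075

0.075


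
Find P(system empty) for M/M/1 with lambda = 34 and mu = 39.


P0 = 1 - rho = 1 - 34/39 = 0.1282

0.1282


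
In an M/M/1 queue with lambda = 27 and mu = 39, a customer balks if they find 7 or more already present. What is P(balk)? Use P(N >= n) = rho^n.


P(N >= 7) = rho^7 = (27/39)^7 = 0.0762

0.0762


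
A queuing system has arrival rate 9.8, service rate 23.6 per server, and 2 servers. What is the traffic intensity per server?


rho = lambda / (c * mu) = 9.8 / (2 * 23.6) = 0.2076

0.2076


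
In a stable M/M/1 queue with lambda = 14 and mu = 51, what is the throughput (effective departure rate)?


For a stable queue (lambda < mu), throughput = lambda = 14 per hour

14 per hour


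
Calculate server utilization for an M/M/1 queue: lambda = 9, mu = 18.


rho = lambda/mu = 9/18 = 0.5

0.5


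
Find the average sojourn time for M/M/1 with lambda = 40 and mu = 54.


W = 1/(mu - lambda) = 1/(54 - 40) = 0.0714 hours

0.0714 hours


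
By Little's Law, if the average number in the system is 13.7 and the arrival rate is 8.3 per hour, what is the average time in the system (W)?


W = L / lambda = 13.7 / 8.3 = 1.6506 hours

1.6506 hours


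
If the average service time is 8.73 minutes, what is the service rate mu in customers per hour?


mu = 60 / avg_service_time = 60 / 8.73 = 6.87 per hour

6.87 per hour
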